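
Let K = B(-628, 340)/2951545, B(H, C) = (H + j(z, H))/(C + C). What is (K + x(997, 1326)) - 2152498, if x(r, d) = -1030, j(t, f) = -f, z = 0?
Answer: -2153528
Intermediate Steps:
B(H, C) = 0 (B(H, C) = (H - H)/(C + C) = 0/((2*C)) = 0*(1/(2*C)) = 0)
K = 0 (K = 0/2951545 = 0*(1/2951545) = 0)
(K + x(997, 1326)) - 2152498 = (0 - 1030) - 2152498 = -1030 - 2152498 = -2153528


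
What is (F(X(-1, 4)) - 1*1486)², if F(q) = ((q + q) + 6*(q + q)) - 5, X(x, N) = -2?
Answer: 2307361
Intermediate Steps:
F(q) = -5 + 14*q (F(q) = (2*q + 6*(2*q)) - 5 = (2*q + 12*q) - 5 = 14*q - 5 = -5 + 14*q)
(F(X(-1, 4)) - 1*1486)² = ((-5 + 14*(-2)) - 1*1486)² = ((-5 - 28) - 1486)² = (-33 - 1486)² = (-1519)² = 2307361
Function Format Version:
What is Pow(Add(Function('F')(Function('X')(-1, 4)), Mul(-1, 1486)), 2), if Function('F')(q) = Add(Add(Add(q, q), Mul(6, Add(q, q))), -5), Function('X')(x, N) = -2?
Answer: 2307361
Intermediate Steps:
Function('F')(q) = Add(-5, Mul(14, q)) (Function('F')(q) = Add(Add(Mul(2, q), Mul(6, Mul(2, q))), -5) = Add(Add(Mul(2, q), Mul(12, q)), -5) = Add(Mul(14, q), -5) = Add(-5, Mul(14, q)))
Pow(Add(Function('F')(Function('X')(-1, 4)), Mul(-1, 1486)), 2) = Pow(Add(Add(-5, Mul(14, -2)), Mul(-1, 1486)), 2) = Pow(Add(Add(-5, -28), -1486), 2) = Pow(Add(-33, -1486), 2) = Pow(-1519, 2) = 2307361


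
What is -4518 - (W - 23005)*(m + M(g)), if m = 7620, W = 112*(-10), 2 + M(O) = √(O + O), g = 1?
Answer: 183779732 + 24125*√2 ≈ 1.8381e+8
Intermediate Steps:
M(O) = -2 + √2*√O (M(O) = -2 + √(O + O) = -2 + √(2*O) = -2 + √2*√O)
W = -1120
-4518 - (W - 23005)*(m + M(g)) = -4518 - (-1120 - 23005)*(7620 + (-2 + √2*√1)) = -4518 - (-24125)*(7620 + (-2 + √2*1)) = -4518 - (-24125)*(7620 + (-2 + √2)) = -4518 - (-24125)*(7618 + √2) = -4518 - (-183784250 - 24125*√2) = -4518 + (183784250 + 24125*√2) = 183779732 + 24125*√2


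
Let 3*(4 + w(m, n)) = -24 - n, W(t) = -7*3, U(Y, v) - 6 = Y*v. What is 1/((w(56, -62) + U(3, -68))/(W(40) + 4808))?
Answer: -14361/568 ≈ -25.283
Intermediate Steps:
U(Y, v) = 6 + Y*v
W(t) = -21
w(m, n) = -12 - n/3 (w(m, n) = -4 + (-24 - n)/3 = -4 + (-8 - n/3) = -12 - n/3)
1/((w(56, -62) + U(3, -68))/(W(40) + 4808)) = 1/(((-12 - ⅓*(-62)) + (6 + 3*(-68)))/(-21 + 4808)) = 1/(((-12 + 62/3) + (6 - 204))/4787) = 1/((26/3 - 198)*(1/4787)) = 1/(-568/3*1/4787) = 1/(-568/14361) = -14361/568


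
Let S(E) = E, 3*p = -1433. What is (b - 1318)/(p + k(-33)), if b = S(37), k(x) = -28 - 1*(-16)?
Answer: 3843/1469 ≈ 2.6161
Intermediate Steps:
p = -1433/3 (p = (1/3)*(-1433) = -1433/3 ≈ -477.67)
k(x) = -12 (k(x) = -28 + 16 = -12)
b = 37
(b - 1318)/(p + k(-33)) = (37 - 1318)/(-1433/3 - 12) = -1281/(-1469/3) = -1281*(-3/1469) = 3843/1469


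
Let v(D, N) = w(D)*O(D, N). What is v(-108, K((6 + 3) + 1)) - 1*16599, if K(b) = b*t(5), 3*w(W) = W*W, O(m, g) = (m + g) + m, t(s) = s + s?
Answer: -467607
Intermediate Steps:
t(s) = 2*s
O(m, g) = g + 2*m (O(m, g) = (g + m) + m = g + 2*m)
w(W) = W**2/3 (w(W) = (W*W)/3 = W**2/3)
K(b) = 10*b (K(b) = b*(2*5) = b*10 = 10*b)
v(D, N) = D**2*(N + 2*D)/3 (v(D, N) = (D**2/3)*(N + 2*D) = D**2*(N + 2*D)/3)
v(-108, K((6 + 3) + 1)) - 1*16599 = (1/3)*(-108)**2*(10*((6 + 3) + 1) + 2*(-108)) - 1*16599 = (1/3)*11664*(10*(9 + 1) - 216) - 16599 = (1/3)*11664*(10*10 - 216) - 16599 = (1/3)*11664*(100 - 216) - 16599 = (1/3)*11664*(-116) - 16599 = -451008 - 16599 = -467607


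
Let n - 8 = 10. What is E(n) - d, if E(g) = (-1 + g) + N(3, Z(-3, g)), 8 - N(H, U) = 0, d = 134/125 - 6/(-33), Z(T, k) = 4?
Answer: 32651/1375 ≈ 23.746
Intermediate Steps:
n = 18 (n = 8 + 10 = 18)
d = 1724/1375 (d = 134*(1/125) - 6*(-1/33) = 134/125 + 2/11 = 1724/1375 ≈ 1.2538)
N(H, U) = 8 (N(H, U) = 8 - 1*0 = 8 + 0 = 8)
E(g) = 7 + g (E(g) = (-1 + g) + 8 = 7 + g)
E(n) - d = (7 + 18) - 1*1724/1375 = 25 - 1724/1375 = 32651/1375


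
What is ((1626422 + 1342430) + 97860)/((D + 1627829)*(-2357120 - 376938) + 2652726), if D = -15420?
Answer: -766678/1102104268249 ≈ -6.9565e-7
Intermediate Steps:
((1626422 + 1342430) + 97860)/((D + 1627829)*(-2357120 - 376938) + 2652726) = ((1626422 + 1342430) + 97860)/((-15420 + 1627829)*(-2357120 - 376938) + 2652726) = (2968852 + 97860)/(1612409*(-2734058) + 2652726) = 3066712/(-4408419725722 + 2652726) = 3066712/(-4408417072996) = 3066712*(-1/4408417072996) = -766678/1102104268249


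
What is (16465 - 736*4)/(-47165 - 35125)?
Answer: -4507/27430 ≈ -0.16431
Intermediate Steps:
(16465 - 736*4)/(-47165 - 35125) = (16465 - 2944)/(-82290) = 13521*(-1/82290) = -4507/27430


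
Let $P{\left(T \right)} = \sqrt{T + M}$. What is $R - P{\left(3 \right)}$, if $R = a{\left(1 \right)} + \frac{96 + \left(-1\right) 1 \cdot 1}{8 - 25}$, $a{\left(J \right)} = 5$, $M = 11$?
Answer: $- \frac{10}{17} - \sqrt{14} \approx -4.3299$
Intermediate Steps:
$R = - \frac{10}{17}$ ($R = 5 + \frac{96 + \left(-1\right) 1 \cdot 1}{8 - 25} = 5 + \frac{96 - 1}{-17} = 5 + \left(96 - 1\right) \left(- \frac{1}{17}\right) = 5 + 95 \left(- \frac{1}{17}\right) = 5 - \frac{95}{17} = - \frac{10}{17} \approx -0.58823$)
$P{\left(T \right)} = \sqrt{11 + T}$ ($P{\left(T \right)} = \sqrt{T + 11} = \sqrt{11 + T}$)
$R - P{\left(3 \right)} = - \frac{10}{17} - \sqrt{11 + 3} = - \frac{10}{17} - \sqrt{14}$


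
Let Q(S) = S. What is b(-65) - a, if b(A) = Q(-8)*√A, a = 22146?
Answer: -22146 - 8*I*√65 ≈ -22146.0 - 64.498*I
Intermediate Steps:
b(A) = -8*√A
b(-65) - a = -8*I*√65 - 1*22146 = -8*I*√65 - 22146 = -22146 - 8*I*√65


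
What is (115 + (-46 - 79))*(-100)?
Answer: 1000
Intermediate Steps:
(115 + (-46 - 79))*(-100) = (115 - 125)*(-100) = -10*(-100) = 1000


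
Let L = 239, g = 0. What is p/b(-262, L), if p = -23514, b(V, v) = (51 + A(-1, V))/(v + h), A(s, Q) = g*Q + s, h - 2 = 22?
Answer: -3092091/25 ≈ -1.2368e+5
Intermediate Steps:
h = 24 (h = 2 + 22 = 24)
A(s, Q) = s (A(s, Q) = 0*Q + s = 0 + s = s)
b(V, v) = 50/(24 + v) (b(V, v) = (51 - 1)/(v + 24) = 50/(24 + v))
p/b(-262, L) = -23514/(50/(24 + 239)) = -23514/(50/263) = -23514/(50*(1/263)) = -23514/50/263 = -23514*263/50 = -3092091/25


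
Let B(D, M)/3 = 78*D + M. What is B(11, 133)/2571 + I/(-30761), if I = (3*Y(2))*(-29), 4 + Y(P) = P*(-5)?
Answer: 29440325/26362177 ≈ 1.1168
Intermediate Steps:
Y(P) = -4 - 5*P (Y(P) = -4 + P*(-5) = -4 - 5*P)
B(D, M) = 3*M + 234*D (B(D, M) = 3*(78*D + M) = 3*(M + 78*D) = 3*M + 234*D)
I = 1218 (I = (3*(-4 - 5*2))*(-29) = (3*(-4 - 10))*(-29) = (3*(-14))*(-29) = -42*(-29) = 1218)
B(11, 133)/2571 + I/(-30761) = (3*133 + 234*11)/2571 + 1218/(-30761) = (399 + 2574)*(1/2571) + 1218*(-1/30761) = 2973*(1/2571) - 1218/30761 = 991/857 - 1218/30761 = 29440325/26362177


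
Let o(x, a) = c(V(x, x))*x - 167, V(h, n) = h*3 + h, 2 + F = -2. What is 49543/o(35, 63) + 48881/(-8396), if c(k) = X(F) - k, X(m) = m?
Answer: -670486395/43717972 ≈ -15.337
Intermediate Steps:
F = -4 (F = -2 - 2 = -4)
V(h, n) = 4*h (V(h, n) = 3*h + h = 4*h)
c(k) = -4 - k
o(x, a) = -167 + x*(-4 - 4*x) (o(x, a) = (-4 - 4*x)*x - 167 = x*(-4 - 4*x) - 167 = -167 + x*(-4 - 4*x))
49543/o(35, 63) + 48881/(-8396) = 49543/(-167 - 4*35*(1 + 35)) + 48881/(-8396) = 49543/(-167 - 4*35*36) + 48881*(-1/8396) = 49543/(-167 - 5040) - 48881/8396 = 49543/(-5207) - 48881/8396 = 49543*(-1/5207) - 48881/8396 = -49543/5207 - 48881/8396 = -670486395/43717972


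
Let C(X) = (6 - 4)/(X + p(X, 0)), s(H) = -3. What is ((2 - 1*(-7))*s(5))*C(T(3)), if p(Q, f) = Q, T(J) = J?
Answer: -9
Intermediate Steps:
C(X) = 1/X (C(X) = (6 - 4)/(X + X) = 2/((2*X)) = 2*(1/(2*X)) = 1/X)
((2 - 1*(-7))*s(5))*C(T(3)) = ((2 - 1*(-7))*(-3))/3 = ((2 + 7)*(-3))*(⅓) = (9*(-3))*(⅓) = -27*⅓ = -9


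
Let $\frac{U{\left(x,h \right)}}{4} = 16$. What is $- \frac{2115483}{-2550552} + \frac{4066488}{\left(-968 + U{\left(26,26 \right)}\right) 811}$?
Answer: $- \frac{367534809701}{77913412312} \approx -4.7172$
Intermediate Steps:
$U{\left(x,h \right)} = 64$ ($U{\left(x,h \right)} = 4 \cdot 16 = 64$)
$- \frac{2115483}{-2550552} + \frac{4066488}{\left(-968 + U{\left(26,26 \right)}\right) 811} = - \frac{2115483}{-2550552} + \frac{4066488}{\left(-968 + 64\right) 811} = \left(-2115483\right) \left(- \frac{1}{2550552}\right) + \frac{4066488}{\left(-904\right) 811} = \frac{705161}{850184} + \frac{4066488}{-733144} = \frac{705161}{850184} + 4066488 \left(- \frac{1}{733144}\right) = \frac{705161}{850184} - \frac{508311}{91643} = - \frac{367534809701}{77913412312}$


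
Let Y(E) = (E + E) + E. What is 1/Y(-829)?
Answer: -1/2487 ≈ -0.00040209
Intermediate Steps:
Y(E) = 3*E (Y(E) = 2*E + E = 3*E)
1/Y(-829) = 1/(3*(-829)) = 1/(-2487) = -1/2487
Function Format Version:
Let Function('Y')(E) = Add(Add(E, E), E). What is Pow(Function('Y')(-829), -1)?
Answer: Rational(-1, 2487) ≈ -0.00040209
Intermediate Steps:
Function('Y')(E) = Mul(3, E) (Function('Y')(E) = Add(Mul(2, E), E) = Mul(3, E))
Pow(Function('Y')(-829), -1) = Pow(Mul(3, -829), -1) = Pow(-2487, -1) = Rational(-1, 2487)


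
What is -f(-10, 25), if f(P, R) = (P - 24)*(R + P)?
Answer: 510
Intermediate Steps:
f(P, R) = (-24 + P)*(P + R)
-f(-10, 25) = -((-10)² - 24*(-10) - 24*25 - 10*25) = -(100 + 240 - 600 - 250) = -1*(-510) = 510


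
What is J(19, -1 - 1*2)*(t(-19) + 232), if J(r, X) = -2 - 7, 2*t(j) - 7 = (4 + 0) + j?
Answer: -2052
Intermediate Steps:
t(j) = 11/2 + j/2 (t(j) = 7/2 + ((4 + 0) + j)/2 = 7/2 + (4 + j)/2 = 7/2 + (2 + j/2) = 11/2 + j/2)
J(r, X) = -9
J(19, -1 - 1*2)*(t(-19) + 232) = -9*((11/2 + (1/2)*(-19)) + 232) = -9*((11/2 - 19/2) + 232) = -9*(-4 + 232) = -9*228 = -2052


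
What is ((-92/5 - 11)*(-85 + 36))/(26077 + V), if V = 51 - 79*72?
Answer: 1029/14600 ≈ 0.070479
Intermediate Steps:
V = -5637 (V = 51 - 5688 = -5637)
((-92/5 - 11)*(-85 + 36))/(26077 + V) = ((-92/5 - 11)*(-85 + 36))/(26077 - 5637) = ((-92*1/5 - 11)*(-49))/20440 = ((-92/5 - 11)*(-49))/20440 = (-147/5*(-49))/20440 = (1/20440)*(7203/5) = 1029/14600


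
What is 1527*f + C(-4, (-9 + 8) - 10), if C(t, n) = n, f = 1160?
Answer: 1771309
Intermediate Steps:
1527*f + C(-4, (-9 + 8) - 10) = 1527*1160 + ((-9 + 8) - 10) = 1771320 + (-1 - 10) = 1771320 - 11 = 1771309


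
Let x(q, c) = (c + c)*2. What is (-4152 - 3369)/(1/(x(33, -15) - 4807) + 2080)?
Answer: -12201569/3374453 ≈ -3.6159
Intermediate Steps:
x(q, c) = 4*c (x(q, c) = (2*c)*2 = 4*c)
(-4152 - 3369)/(1/(x(33, -15) - 4807) + 2080) = (-4152 - 3369)/(1/(4*(-15) - 4807) + 2080) = -7521/(1/(-60 - 4807) + 2080) = -7521/(1/(-4867) + 2080) = -7521/(-1/4867 + 2080) = -7521/10123359/4867 = -7521*4867/10123359 = -12201569/3374453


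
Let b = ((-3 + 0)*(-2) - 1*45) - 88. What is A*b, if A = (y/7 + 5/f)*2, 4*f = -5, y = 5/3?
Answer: 20066/21 ≈ 955.52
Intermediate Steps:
y = 5/3 (y = 5*(⅓) = 5/3 ≈ 1.6667)
f = -5/4 (f = (¼)*(-5) = -5/4 ≈ -1.2500)
A = -158/21 (A = ((5/3)/7 + 5/(-5/4))*2 = ((5/3)*(⅐) + 5*(-⅘))*2 = (5/21 - 4)*2 = -79/21*2 = -158/21 ≈ -7.5238)
b = -127 (b = (-3*(-2) - 45) - 88 = (6 - 45) - 88 = -39 - 88 = -127)
A*b = -158/21*(-127) = 20066/21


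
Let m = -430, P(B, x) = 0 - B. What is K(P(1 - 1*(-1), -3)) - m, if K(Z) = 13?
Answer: 443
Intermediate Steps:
P(B, x) = -B
K(P(1 - 1*(-1), -3)) - m = 13 - 1*(-430) = 13 + 430 = 443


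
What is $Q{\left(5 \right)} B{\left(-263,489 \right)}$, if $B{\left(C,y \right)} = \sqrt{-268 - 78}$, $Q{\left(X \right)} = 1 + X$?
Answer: $6 i \sqrt{346} \approx 111.61 i$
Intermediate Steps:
$B{\left(C,y \right)} = i \sqrt{346}$ ($B{\left(C,y \right)} = \sqrt{-346} = i \sqrt{346}$)
$Q{\left(5 \right)} B{\left(-263,489 \right)} = \left(1 + 5\right) i \sqrt{346} = 6 i \sqrt{346}$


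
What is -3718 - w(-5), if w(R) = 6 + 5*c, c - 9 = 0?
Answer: -3769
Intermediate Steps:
c = 9 (c = 9 + 0 = 9)
w(R) = 51 (w(R) = 6 + 5*9 = 6 + 45 = 51)
-3718 - w(-5) = -3718 - 1*51 = -3718 - 51 = -3769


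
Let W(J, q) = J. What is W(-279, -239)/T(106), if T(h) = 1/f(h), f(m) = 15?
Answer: -4185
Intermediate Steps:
T(h) = 1/15
W(-279, -239)/T(106) = -279/1/15 = -279*15 = -4185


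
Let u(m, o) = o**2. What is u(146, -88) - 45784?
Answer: -38040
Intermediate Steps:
u(146, -88) - 45784 = (-88)**2 - 45784 = 7744 - 45784 = -38040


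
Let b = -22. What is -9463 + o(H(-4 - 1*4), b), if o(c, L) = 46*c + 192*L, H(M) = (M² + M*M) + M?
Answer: -8167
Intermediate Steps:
H(M) = M + 2*M² (H(M) = (M² + M²) + M = 2*M² + M = M + 2*M²)
-9463 + o(H(-4 - 1*4), b) = -9463 + (46*((-4 - 1*4)*(1 + 2*(-4 - 1*4))) + 192*(-22)) = -9463 + (46*((-4 - 4)*(1 + 2*(-4 - 4))) - 4224) = -9463 + (46*(-8*(1 + 2*(-8))) - 4224) = -9463 + (46*(-8*(1 - 16)) - 4224) = -9463 + (46*(-8*(-15)) - 4224) = -9463 + (46*120 - 4224) = -9463 + (5520 - 4224) = -9463 + 1296 = -8167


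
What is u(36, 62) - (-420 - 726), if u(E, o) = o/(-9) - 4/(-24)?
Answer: 20507/18 ≈ 1139.3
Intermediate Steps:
u(E, o) = ⅙ - o/9 (u(E, o) = o*(-⅑) - 4*(-1/24) = -o/9 + ⅙ = ⅙ - o/9)
u(36, 62) - (-420 - 726) = (⅙ - ⅑*62) - (-420 - 726) = (⅙ - 62/9) - 1*(-1146) = -121/18 + 1146 = 20507/18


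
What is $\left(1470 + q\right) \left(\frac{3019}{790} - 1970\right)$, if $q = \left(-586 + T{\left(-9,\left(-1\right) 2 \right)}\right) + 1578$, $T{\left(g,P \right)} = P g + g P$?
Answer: $- \frac{1940047969}{395} \approx -4.9115 \cdot 10^{6}$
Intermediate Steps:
$T{\left(g,P \right)} = 2 P g$ ($T{\left(g,P \right)} = P g + P g = 2 P g$)
$q = 1028$ ($q = \left(-586 + 2 \left(\left(-1\right) 2\right) \left(-9\right)\right) + 1578 = \left(-586 + 2 \left(-2\right) \left(-9\right)\right) + 1578 = \left(-586 + 36\right) + 1578 = -550 + 1578 = 1028$)
$\left(1470 + q\right) \left(\frac{3019}{790} - 1970\right) = \left(1470 + 1028\right) \left(\frac{3019}{790} - 1970\right) = 2498 \left(3019 \cdot \frac{1}{790} - 1970\right) = 2498 \left(\frac{3019}{790} - 1970\right) = 2498 \left(- \frac{1553281}{790}\right) = - \frac{1940047969}{395}$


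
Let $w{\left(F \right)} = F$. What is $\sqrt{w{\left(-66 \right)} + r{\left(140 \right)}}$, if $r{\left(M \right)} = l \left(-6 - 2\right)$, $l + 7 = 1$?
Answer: $3 i \sqrt{2} \approx 4.2426 i$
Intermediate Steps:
$l = -6$ ($l = -7 + 1 = -6$)
$r{\left(M \right)} = 48$ ($r{\left(M \right)} = - 6 \left(-6 - 2\right) = \left(-6\right) \left(-8\right) = 48$)
$\sqrt{w{\left(-66 \right)} + r{\left(140 \right)}} = \sqrt{-66 + 48} = \sqrt{-18} = 3 i \sqrt{2}$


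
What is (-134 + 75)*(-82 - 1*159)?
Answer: 14219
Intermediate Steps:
(-134 + 75)*(-82 - 1*159) = -59*(-82 - 159) = -59*(-241) = 14219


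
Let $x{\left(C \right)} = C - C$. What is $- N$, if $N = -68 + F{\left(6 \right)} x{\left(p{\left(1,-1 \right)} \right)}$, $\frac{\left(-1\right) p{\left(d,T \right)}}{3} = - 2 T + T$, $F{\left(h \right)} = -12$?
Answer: $68$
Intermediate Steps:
$p{\left(d,T \right)} = 3 T$ ($p{\left(d,T \right)} = - 3 \left(- 2 T + T\right) = - 3 \left(- T\right) = 3 T$)
$x{\left(C \right)} = 0$
$N = -68$ ($N = -68 - 0 = -68 + 0 = -68$)
$- N = \left(-1\right) \left(-68\right) = 68$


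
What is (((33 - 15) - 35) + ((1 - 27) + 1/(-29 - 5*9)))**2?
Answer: 10131489/5476 ≈ 1850.2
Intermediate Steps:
(((33 - 15) - 35) + ((1 - 27) + 1/(-29 - 5*9)))**2 = ((18 - 35) + (-26 + 1/(-29 - 45)))**2 = (-17 + (-26 + 1/(-74)))**2 = (-17 + (-26 - 1/74))**2 = (-17 - 1925/74)**2 = (-3183/74)**2 = 10131489/5476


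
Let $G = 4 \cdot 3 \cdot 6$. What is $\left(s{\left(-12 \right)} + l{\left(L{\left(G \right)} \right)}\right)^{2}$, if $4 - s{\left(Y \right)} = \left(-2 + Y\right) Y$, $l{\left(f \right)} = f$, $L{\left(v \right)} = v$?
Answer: $8464$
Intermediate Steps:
$G = 72$ ($G = 12 \cdot 6 = 72$)
$s{\left(Y \right)} = 4 - Y \left(-2 + Y\right)$ ($s{\left(Y \right)} = 4 - \left(-2 + Y\right) Y = 4 - Y \left(-2 + Y\right)$)
$\left(s{\left(-12 \right)} + l{\left(L{\left(G \right)} \right)}\right)^{2} = \left(\left(4 - \left(-12\right)^{2} + 2 \left(-12\right)\right) + 72\right)^{2} = \left(\left(4 - 144 - 24\right) + 72\right)^{2} = \left(-164 + 72\right)^{2} = \left(-92\right)^{2} = 8464$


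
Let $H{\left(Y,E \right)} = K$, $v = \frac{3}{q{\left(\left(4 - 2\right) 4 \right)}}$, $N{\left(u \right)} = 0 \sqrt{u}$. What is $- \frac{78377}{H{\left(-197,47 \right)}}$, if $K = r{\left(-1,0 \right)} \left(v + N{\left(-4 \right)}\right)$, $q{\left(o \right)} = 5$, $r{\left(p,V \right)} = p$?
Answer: $\frac{391885}{3} \approx 1.3063 \cdot 10^{5}$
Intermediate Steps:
$N{\left(u \right)} = 0$
$v = \frac{3}{5} \approx 0.6$
$K = - \frac{3}{5}$ ($K = - (\frac{3}{5} + 0) = \left(-1\right) \frac{3}{5} = - \frac{3}{5} \approx -0.6$)
$H{\left(Y,E \right)} = - \frac{3}{5}$
$- \frac{78377}{H{\left(-197,47 \right)}} = - \frac{78377}{- \frac{3}{5}} = \left(-78377\right) \left(- \frac{5}{3}\right) = \frac{391885}{3}$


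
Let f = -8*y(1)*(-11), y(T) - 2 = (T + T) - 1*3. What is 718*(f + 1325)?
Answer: 1014534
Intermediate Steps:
y(T) = -1 + 2*T (y(T) = 2 + ((T + T) - 1*3) = 2 + (2*T - 3) = 2 + (-3 + 2*T) = -1 + 2*T)
f = 88 (f = -8*(-1 + 2*1)*(-11) = -8*(-1 + 2)*(-11) = -8*1*(-11) = -8*(-11) = 88)
718*(f + 1325) = 718*(88 + 1325) = 718*1413 = 1014534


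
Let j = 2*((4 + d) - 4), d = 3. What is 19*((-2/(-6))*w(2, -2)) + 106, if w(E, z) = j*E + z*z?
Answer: 622/3 ≈ 207.33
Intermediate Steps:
j = 6 (j = 2*((4 + 3) - 4) = 2*(7 - 4) = 2*3 = 6)
w(E, z) = z**2 + 6*E (w(E, z) = 6*E + z*z = 6*E + z**2 = z**2 + 6*E)
19*((-2/(-6))*w(2, -2)) + 106 = 19*((-2/(-6))*((-2)**2 + 6*2)) + 106 = 19*((-2*(-1/6))*(4 + 12)) + 106 = 19*((1/3)*16) + 106 = 19*(16/3) + 106 = 304/3 + 106 = 622/3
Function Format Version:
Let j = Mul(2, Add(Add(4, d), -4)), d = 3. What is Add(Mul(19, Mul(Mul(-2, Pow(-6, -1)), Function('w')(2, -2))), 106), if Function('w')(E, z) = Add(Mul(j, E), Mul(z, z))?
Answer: Rational(622, 3) ≈ 207.33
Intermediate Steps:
j = 6 (j = Mul(2, Add(Add(4, 3), -4)) = Mul(2, Add(7, -4)) = Mul(2, 3) = 6)
Function('w')(E, z) = Add(Pow(z, 2), Mul(6, E)) (Function('w')(E, z) = Add(Mul(6, E), Mul(z, z)) = Add(Mul(6, E), Pow(z, 2)) = Add(Pow(z, 2), Mul(6, E)))
Add(Mul(19, Mul(Mul(-2, Pow(-6, -1)), Function('w')(2, -2))), 106) = Add(Mul(19, Mul(Mul(-2, Pow(-6, -1)), Add(Pow(-2, 2), Mul(6, 2)))), 106) = Add(Mul(19, Mul(Mul(-2, Rational(-1, 6)), Add(4, 12))), 106) = Add(Mul(19, Mul(Rational(1, 3), 16)), 106) = Add(Mul(19, Rational(16, 3)), 106) = Add(Rational(304, 3), 106) = Rational(622, 3)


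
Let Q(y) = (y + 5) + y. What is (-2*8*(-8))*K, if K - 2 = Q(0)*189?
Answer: 121216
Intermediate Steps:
Q(y) = 5 + 2*y (Q(y) = (5 + y) + y = 5 + 2*y)
K = 947 (K = 2 + (5 + 2*0)*189 = 2 + (5 + 0)*189 = 2 + 5*189 = 2 + 945 = 947)
(-2*8*(-8))*K = (-2*8*(-8))*947 = -16*(-8)*947 = 128*947 = 121216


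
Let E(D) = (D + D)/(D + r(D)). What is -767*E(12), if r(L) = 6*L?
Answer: -1534/7 ≈ -219.14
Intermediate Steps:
E(D) = 2/7 (E(D) = (D + D)/(D + 6*D) = (2*D)/((7*D)) = (2*D)*(1/(7*D)) = 2/7)
-767*E(12) = -767*2/7 = -1534/7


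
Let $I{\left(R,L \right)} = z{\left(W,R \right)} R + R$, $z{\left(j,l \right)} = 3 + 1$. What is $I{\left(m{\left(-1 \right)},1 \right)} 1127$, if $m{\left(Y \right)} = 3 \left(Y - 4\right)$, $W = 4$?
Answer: $-84525$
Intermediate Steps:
$z{\left(j,l \right)} = 4$
$m{\left(Y \right)} = -12 + 3 Y$ ($m{\left(Y \right)} = 3 \left(-4 + Y\right) = -12 + 3 Y$)
$I{\left(R,L \right)} = 5 R$ ($I{\left(R,L \right)} = 4 R + R = 5 R$)
$I{\left(m{\left(-1 \right)},1 \right)} 1127 = 5 \left(-12 + 3 \left(-1\right)\right) 1127 = 5 \left(-12 - 3\right) 1127 = 5 \left(-15\right) 1127 = \left(-75\right) 1127 = -84525$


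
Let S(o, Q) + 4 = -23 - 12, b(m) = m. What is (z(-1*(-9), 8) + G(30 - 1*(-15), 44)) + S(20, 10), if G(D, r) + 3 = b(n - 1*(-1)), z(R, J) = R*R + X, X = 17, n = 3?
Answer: 60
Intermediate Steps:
z(R, J) = 17 + R² (z(R, J) = R*R + 17 = R² + 17 = 17 + R²)
S(o, Q) = -39 (S(o, Q) = -4 + (-23 - 12) = -4 - 35 = -39)
G(D, r) = 1 (G(D, r) = -3 + (3 - 1*(-1)) = -3 + (3 + 1) = -3 + 4 = 1)
(z(-1*(-9), 8) + G(30 - 1*(-15), 44)) + S(20, 10) = ((17 + (-1*(-9))²) + 1) - 39 = ((17 + 9²) + 1) - 39 = ((17 + 81) + 1) - 39 = (98 + 1) - 39 = 99 - 39 = 60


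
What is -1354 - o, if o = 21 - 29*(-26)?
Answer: -2129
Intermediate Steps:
o = 775 (o = 21 + 754 = 775)
-1354 - o = -1354 - 1*775 = -1354 - 775 = -2129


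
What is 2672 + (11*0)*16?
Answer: 2672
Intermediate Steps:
2672 + (11*0)*16 = 2672 + 0*16 = 2672 + 0 = 2672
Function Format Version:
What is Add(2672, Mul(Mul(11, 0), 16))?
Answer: 2672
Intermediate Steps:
Add(2672, Mul(Mul(11, 0), 16)) = Add(2672, Mul(0, 16)) = Add(2672, 0) = 2672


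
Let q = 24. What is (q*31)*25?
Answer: 18600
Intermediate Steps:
(q*31)*25 = (24*31)*25 = 744*25 = 18600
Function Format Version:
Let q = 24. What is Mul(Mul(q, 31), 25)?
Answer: 18600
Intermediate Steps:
Mul(Mul(q, 31), 25) = Mul(Mul(24, 31), 25) = Mul(744, 25) = 18600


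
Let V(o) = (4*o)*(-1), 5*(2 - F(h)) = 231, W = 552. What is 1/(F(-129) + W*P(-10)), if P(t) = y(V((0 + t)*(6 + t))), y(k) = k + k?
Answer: -5/883421 ≈ -5.6598e-6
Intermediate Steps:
F(h) = -221/5 (F(h) = 2 - ⅕*231 = 2 - 231/5 = -221/5)
V(o) = -4*o
y(k) = 2*k
P(t) = -8*t*(6 + t) (P(t) = 2*(-4*(0 + t)*(6 + t)) = 2*(-4*t*(6 + t)) = -8*t*(6 + t))
1/(F(-129) + W*P(-10)) = 1/(-221/5 + 552*(-8*(-10)*(6 - 10))) = 1/(-221/5 + 552*(-8*(-10)*(-4))) = 1/(-221/5 + 552*(-320)) = 1/(-221/5 - 176640) = 1/(-883421/5) = -5/883421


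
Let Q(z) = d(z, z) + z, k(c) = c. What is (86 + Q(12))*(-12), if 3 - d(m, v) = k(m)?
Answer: -1068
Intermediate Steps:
d(m, v) = 3 - m
Q(z) = 3 (Q(z) = (3 - z) + z = 3)
(86 + Q(12))*(-12) = (86 + 3)*(-12) = 89*(-12) = -1068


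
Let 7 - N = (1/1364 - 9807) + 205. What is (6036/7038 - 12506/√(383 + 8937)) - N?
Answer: -15372757591/1599972 - 6253*√2330/2330 ≈ -9737.7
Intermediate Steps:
N = 13106675/1364 (N = 7 - ((1/1364 - 9807) + 205) = 7 - (-13376747/1364 + 205) = 7 - 1*(-13097127/1364) = 7 + 13097127/1364 = 13106675/1364 ≈ 9609.0)
(6036/7038 - 12506/√(383 + 8937)) - N = (6036/7038 - 12506/√(383 + 8937)) - 1*13106675/1364 = (6036*(1/7038) - 12506*√2330/4660) - 13106675/1364 = (1006/1173 - 12506*√2330/4660) - 13106675/1364 = (1006/1173 - 6253*√2330/2330) - 13106675/1364 = -15372757591/1599972 - 6253*√2330/2330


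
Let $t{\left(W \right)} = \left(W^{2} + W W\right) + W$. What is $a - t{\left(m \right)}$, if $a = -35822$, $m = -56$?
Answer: $-42038$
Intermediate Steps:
$t{\left(W \right)} = W + 2 W^{2}$ ($t{\left(W \right)} = \left(W^{2} + W^{2}\right) + W = 2 W^{2} + W = W + 2 W^{2}$)
$a - t{\left(m \right)} = -35822 - - 56 \left(1 + 2 \left(-56\right)\right) = -35822 - - 56 \left(1 - 112\right) = -35822 - \left(-56\right) \left(-111\right) = -35822 - 6216 = -42038$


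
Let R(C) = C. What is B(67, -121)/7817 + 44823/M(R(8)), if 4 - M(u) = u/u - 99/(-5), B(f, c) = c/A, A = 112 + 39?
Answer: -88179320123/33050276 ≈ -2668.0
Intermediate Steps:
A = 151
B(f, c) = c/151
M(u) = -84/5 (M(u) = 4 - (u/u - 99/(-5)) = 4 - (1 - 99*(-⅕)) = 4 - (1 + 99/5) = 4 - 1*104/5 = 4 - 104/5 = -84/5)
B(67, -121)/7817 + 44823/M(R(8)) = ((1/151)*(-121))/7817 + 44823/(-84/5) = -121/151*1/7817 + 44823*(-5/84) = -121/1180367 - 74705/28 = -88179320123/33050276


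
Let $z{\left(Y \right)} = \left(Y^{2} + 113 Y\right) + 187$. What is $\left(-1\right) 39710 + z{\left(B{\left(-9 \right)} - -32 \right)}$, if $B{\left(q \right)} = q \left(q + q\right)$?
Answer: $20035$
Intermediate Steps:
$B{\left(q \right)} = 2 q^{2}$ ($B{\left(q \right)} = q 2 q = 2 q^{2}$)
$z{\left(Y \right)} = 187 + Y^{2} + 113 Y$
$\left(-1\right) 39710 + z{\left(B{\left(-9 \right)} - -32 \right)} = \left(-1\right) 39710 + \left(187 + \left(2 \left(-9\right)^{2} - -32\right)^{2} + 113 \left(2 \left(-9\right)^{2} - -32\right)\right) = -39710 + \left(187 + \left(2 \cdot 81 + 32\right)^{2} + 113 \left(2 \cdot 81 + 32\right)\right) = -39710 + \left(187 + \left(162 + 32\right)^{2} + 113 \left(162 + 32\right)\right) = -39710 + \left(187 + 194^{2} + 113 \cdot 194\right) = -39710 + \left(187 + 37636 + 21922\right) = -39710 + 59745 = 20035$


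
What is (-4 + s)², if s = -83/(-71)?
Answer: 40401/5041 ≈ 8.0145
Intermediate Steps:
s = 83/71 (s = -83*(-1/71) = 83/71 ≈ 1.1690)
(-4 + s)² = (-4 + 83/71)² = (-201/71)² = 40401/5041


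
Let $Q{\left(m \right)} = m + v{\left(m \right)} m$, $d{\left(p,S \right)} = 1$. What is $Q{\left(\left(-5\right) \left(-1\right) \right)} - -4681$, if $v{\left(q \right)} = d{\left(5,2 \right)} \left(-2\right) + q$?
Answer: $4701$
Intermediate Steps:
$v{\left(q \right)} = -2 + q$ ($v{\left(q \right)} = 1 \left(-2\right) + q = -2 + q$)
$Q{\left(m \right)} = m + m \left(-2 + m\right)$ ($Q{\left(m \right)} = m + \left(-2 + m\right) m = m + m \left(-2 + m\right)$)
$Q{\left(\left(-5\right) \left(-1\right) \right)} - -4681 = \left(-5\right) \left(-1\right) \left(-1 - -5\right) - -4681 = 5 \left(-1 + 5\right) + 4681 = 5 \cdot 4 + 4681 = 20 + 4681 = 4701$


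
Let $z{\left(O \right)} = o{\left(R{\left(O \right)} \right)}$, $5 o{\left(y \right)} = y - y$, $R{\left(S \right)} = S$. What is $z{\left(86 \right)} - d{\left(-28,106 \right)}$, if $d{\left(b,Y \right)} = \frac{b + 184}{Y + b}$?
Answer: $-2$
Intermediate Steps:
$d{\left(b,Y \right)} = \frac{184 + b}{Y + b}$
$o{\left(y \right)} = 0$ ($o{\left(y \right)} = \frac{y - y}{5} = \frac{1}{5} \cdot 0 = 0$)
$z{\left(O \right)} = 0$
$z{\left(86 \right)} - d{\left(-28,106 \right)} = 0 - \frac{184 - 28}{106 - 28} = 0 - \frac{1}{78} \cdot 156 = 0 - 2 = -2$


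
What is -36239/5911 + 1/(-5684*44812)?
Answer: -9230486720423/1505599132688 ≈ -6.1308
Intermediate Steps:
-36239/5911 + 1/(-5684*44812) = -36239*1/5911 - 1/5684*1/44812 = -36239/5911 - 1/254711408 = -9230486720423/1505599132688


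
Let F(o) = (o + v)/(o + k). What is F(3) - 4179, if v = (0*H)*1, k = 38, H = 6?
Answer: -171336/41 ≈ -4178.9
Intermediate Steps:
v = 0 (v = (0*6)*1 = 0*1 = 0)
F(o) = o/(38 + o) (F(o) = (o + 0)/(o + 38) = o/(38 + o))
F(3) - 4179 = 3/(38 + 3) - 4179 = 3/41 - 4179 = -171336/41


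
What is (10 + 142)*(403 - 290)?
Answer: 17176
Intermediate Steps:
(10 + 142)*(403 - 290) = 152*113 = 17176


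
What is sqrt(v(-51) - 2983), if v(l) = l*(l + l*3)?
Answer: sqrt(7421) ≈ 86.145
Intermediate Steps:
v(l) = 4*l**2 (v(l) = l*(l + 3*l) = l*(4*l) = 4*l**2)
sqrt(v(-51) - 2983) = sqrt(4*(-51)**2 - 2983) = sqrt(4*2601 - 2983) = sqrt(10404 - 2983) = sqrt(7421)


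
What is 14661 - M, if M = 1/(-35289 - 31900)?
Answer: 985057930/67189 ≈ 14661.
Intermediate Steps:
M = -1/67189 (M = 1/(-67189) = -1/67189 ≈ -1.4883e-5)
14661 - M = 14661 - 1*(-1/67189) = 14661 + 1/67189 = 985057930/67189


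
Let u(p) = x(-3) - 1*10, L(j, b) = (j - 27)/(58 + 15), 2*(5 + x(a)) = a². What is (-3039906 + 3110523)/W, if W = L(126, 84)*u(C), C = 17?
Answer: -3436694/693 ≈ -4959.2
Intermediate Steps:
x(a) = -5 + a²/2
L(j, b) = -27/73 + j/73 (L(j, b) = (-27 + j)/73 = (-27 + j)*(1/73) = -27/73 + j/73)
u(p) = -21/2 (u(p) = (-5 + (½)*(-3)²) - 1*10 = (-5 + (½)*9) - 10 = (-5 + 9/2) - 10 = -½ - 10 = -21/2)
W = -2079/146 (W = (-27/73 + (1/73)*126)*(-21/2) = (-27/73 + 126/73)*(-21/2) = (99/73)*(-21/2) = -2079/146 ≈ -14.240)
(-3039906 + 3110523)/W = (-3039906 + 3110523)/(-2079/146) = 70617*(-146/2079) = -3436694/693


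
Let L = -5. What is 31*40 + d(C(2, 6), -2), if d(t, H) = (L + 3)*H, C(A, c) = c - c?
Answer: 1244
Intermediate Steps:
C(A, c) = 0
d(t, H) = -2*H (d(t, H) = (-5 + 3)*H = -2*H)
31*40 + d(C(2, 6), -2) = 31*40 - 2*(-2) = 1240 + 4 = 1244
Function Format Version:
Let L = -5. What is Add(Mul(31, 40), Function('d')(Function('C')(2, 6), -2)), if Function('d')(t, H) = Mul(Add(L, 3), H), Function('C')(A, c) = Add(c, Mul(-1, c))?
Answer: 1244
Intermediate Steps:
Function('C')(A, c) = 0
Function('d')(t, H) = Mul(-2, H) (Function('d')(t, H) = Mul(Add(-5, 3), H) = Mul(-2, H))
Add(Mul(31, 40), Function('d')(Function('C')(2, 6), -2)) = Add(Mul(31, 40), Mul(-2, -2)) = Add(1240, 4) = 1244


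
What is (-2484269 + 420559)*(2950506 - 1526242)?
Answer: -2939267859440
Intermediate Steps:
(-2484269 + 420559)*(2950506 - 1526242) = -2063710*1424264 = -2939267859440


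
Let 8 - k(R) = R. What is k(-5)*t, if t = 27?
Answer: 351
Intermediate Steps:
k(R) = 8 - R
k(-5)*t = (8 - 1*(-5))*27 = (8 + 5)*27 = 13*27 = 351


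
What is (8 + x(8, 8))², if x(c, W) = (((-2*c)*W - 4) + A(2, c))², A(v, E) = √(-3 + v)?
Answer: 303770065 - 9203568*I ≈ 3.0377e+8 - 9.2036e+6*I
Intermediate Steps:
x(c, W) = (-4 + I - 2*W*c)² (x(c, W) = (((-2*c)*W - 4) + √(-3 + 2))² = ((-2*W*c - 4) + √(-1))² = ((-4 - 2*W*c) + I)² = (-4 + I - 2*W*c)²)
(8 + x(8, 8))² = (8 + (4 - I + 2*8*8)²)² = (8 + (4 - I + 128)²)² = (8 + (132 - I)²)²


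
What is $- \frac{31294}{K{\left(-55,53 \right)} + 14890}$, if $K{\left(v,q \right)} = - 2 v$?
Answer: $- \frac{15647}{7500} \approx -2.0863$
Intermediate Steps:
$- \frac{31294}{K{\left(-55,53 \right)} + 14890} = - \frac{31294}{\left(-2\right) \left(-55\right) + 14890} = - \frac{31294}{110 + 14890} = - \frac{31294}{15000} = \left(-31294\right) \frac{1}{15000} = - \frac{15647}{7500}$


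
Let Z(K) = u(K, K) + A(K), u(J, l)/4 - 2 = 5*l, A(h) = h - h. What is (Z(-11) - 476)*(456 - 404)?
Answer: -35776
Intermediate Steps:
A(h) = 0
u(J, l) = 8 + 20*l (u(J, l) = 8 + 4*(5*l) = 8 + 20*l)
Z(K) = 8 + 20*K (Z(K) = (8 + 20*K) + 0 = 8 + 20*K)
(Z(-11) - 476)*(456 - 404) = ((8 + 20*(-11)) - 476)*(456 - 404) = ((8 - 220) - 476)*52 = (-212 - 476)*52 = -688*52 = -35776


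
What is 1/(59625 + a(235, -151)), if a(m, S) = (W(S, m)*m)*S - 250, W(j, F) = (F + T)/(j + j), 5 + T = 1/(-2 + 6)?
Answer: 8/691435 ≈ 1.1570e-5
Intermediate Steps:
T = -19/4 (T = -5 + 1/(-2 + 6) = -5 + 1/4 = -5 + ¼ = -19/4 ≈ -4.7500)
W(j, F) = (-19/4 + F)/(2*j) (W(j, F) = (F - 19/4)/(j + j) = (-19/4 + F)/((2*j)) = (-19/4 + F)*(1/(2*j)) = (-19/4 + F)/(2*j))
a(m, S) = -250 + m*(-19 + 4*m)/8 (a(m, S) = (((-19 + 4*m)/(8*S))*m)*S - 250 = (m*(-19 + 4*m)/(8*S))*S - 250 = m*(-19 + 4*m)/8 - 250 = -250 + m*(-19 + 4*m)/8)
1/(59625 + a(235, -151)) = 1/(59625 + (-250 + (⅛)*235*(-19 + 4*235))) = 1/(59625 + (-250 + (⅛)*235*(-19 + 940))) = 1/(59625 + (-250 + (⅛)*235*921)) = 1/(59625 + (-250 + 216435/8)) = 1/(59625 + 214435/8) = 1/(691435/8) = 8/691435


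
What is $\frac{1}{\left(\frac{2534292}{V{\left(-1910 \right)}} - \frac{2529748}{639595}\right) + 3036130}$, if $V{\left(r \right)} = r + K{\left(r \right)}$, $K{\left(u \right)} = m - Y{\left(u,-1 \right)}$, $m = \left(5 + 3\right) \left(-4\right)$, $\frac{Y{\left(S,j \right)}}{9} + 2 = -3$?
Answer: $\frac{1213311715}{3682146377839254} \approx 3.2951 \cdot 10^{-7}$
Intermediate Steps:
$Y{\left(S,j \right)} = -45$ ($Y{\left(S,j \right)} = -18 + 9 \left(-3\right) = -18 - 27 = -45$)
$m = -32$ ($m = 8 \left(-4\right) = -32$)
$K{\left(u \right)} = 13$ ($K{\left(u \right)} = -32 - -45 = -32 + 45 = 13$)
$V{\left(r \right)} = 13 + r$ ($V{\left(r \right)} = r + 13 = 13 + r$)
$\frac{1}{\left(\frac{2534292}{V{\left(-1910 \right)}} - \frac{2529748}{639595}\right) + 3036130} = \frac{1}{\left(\frac{2534292}{13 - 1910} - \frac{2529748}{639595}\right) + 3036130} = \frac{1}{\left(\frac{2534292}{-1897} - \frac{2529748}{639595}\right) + 3036130} = \frac{1}{\left(2534292 \left(- \frac{1}{1897}\right) - \frac{2529748}{639595}\right) + 3036130} = \frac{1}{\left(- \frac{2534292}{1897} - \frac{2529748}{639595}\right) + 3036130} = \frac{1}{- \frac{1625719423696}{1213311715} + 3036130} = \frac{1}{\frac{3682146377839254}{1213311715}} = \frac{1213311715}{3682146377839254}$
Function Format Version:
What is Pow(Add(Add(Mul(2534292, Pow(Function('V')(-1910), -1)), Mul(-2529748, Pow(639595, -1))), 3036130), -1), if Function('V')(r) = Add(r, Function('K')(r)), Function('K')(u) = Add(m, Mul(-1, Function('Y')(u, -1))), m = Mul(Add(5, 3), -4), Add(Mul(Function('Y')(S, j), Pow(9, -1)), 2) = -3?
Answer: Rational(1213311715, 3682146377839254) ≈ 3.2951e-7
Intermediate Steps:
Function('Y')(S, j) = -45 (Function('Y')(S, j) = Add(-18, Mul(9, -3)) = Add(-18, -27) = -45)
m = -32 (m = Mul(8, -4) = -32)
Function('K')(u) = 13 (Function('K')(u) = Add(-32, Mul(-1, -45)) = Add(-32, 45) = 13)
Function('V')(r) = Add(13, r) (Function('V')(r) = Add(r, 13) = Add(13, r))
Pow(Add(Add(Mul(2534292, Pow(Function('V')(-1910), -1)), Mul(-2529748, Pow(639595, -1))), 3036130), -1) = Pow(Add(Add(Mul(2534292, Pow(Add(13, -1910), -1)), Mul(-2529748, Pow(639595, -1))), 3036130), -1) = Pow(Add(Add(Mul(2534292, Pow(-1897, -1)), Mul(-2529748, Rational(1, 639595))), 3036130), -1) = Pow(Add(Add(Mul(2534292, Rational(-1, 1897)), Rational(-2529748, 639595)), 3036130), -1) = Pow(Add(Add(Rational(-2534292, 1897), Rational(-2529748, 639595)), 3036130), -1) = Pow(Add(Rational(-1625719423696, 1213311715), 3036130), -1) = Pow(Rational(3682146377839254, 1213311715), -1) = Rational(1213311715, 3682146377839254)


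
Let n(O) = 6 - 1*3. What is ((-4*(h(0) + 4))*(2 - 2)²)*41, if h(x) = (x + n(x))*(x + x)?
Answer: 0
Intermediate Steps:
n(O) = 3 (n(O) = 6 - 3 = 3)
h(x) = 2*x*(3 + x) (h(x) = (x + 3)*(x + x) = (3 + x)*(2*x) = 2*x*(3 + x))
((-4*(h(0) + 4))*(2 - 2)²)*41 = ((-4*(2*0*(3 + 0) + 4))*(2 - 2)²)*41 = (-4*(2*0*3 + 4)*0²)*41 = (-4*(0 + 4)*0)*41 = (-4*4*0)*41 = -16*0*41 = 0*41 = 0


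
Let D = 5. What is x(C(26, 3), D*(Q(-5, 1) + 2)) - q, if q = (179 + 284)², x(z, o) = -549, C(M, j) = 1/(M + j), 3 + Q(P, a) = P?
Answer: -214918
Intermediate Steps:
Q(P, a) = -3 + P
q = 214369 (q = 463² = 214369)
x(C(26, 3), D*(Q(-5, 1) + 2)) - q = -549 - 1*214369 = -549 - 214369 = -214918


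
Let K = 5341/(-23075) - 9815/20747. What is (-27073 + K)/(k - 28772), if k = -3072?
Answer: 12961184768677/15244901824100 ≈ 0.85020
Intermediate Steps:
K = -337290852/478737025 (K = 5341*(-1/23075) - 9815*1/20747 = -5341/23075 - 9815/20747 = -337290852/478737025 ≈ -0.70454)
(-27073 + K)/(k - 28772) = (-27073 - 337290852/478737025)/(-3072 - 28772) = -12961184768677/478737025/(-31844) = -12961184768677/478737025*(-1/31844) = 12961184768677/15244901824100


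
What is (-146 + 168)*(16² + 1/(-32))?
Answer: 90101/16 ≈ 5631.3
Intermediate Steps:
(-146 + 168)*(16² + 1/(-32)) = 22*(256 - 1/32) = 22*(8191/32) = 90101/16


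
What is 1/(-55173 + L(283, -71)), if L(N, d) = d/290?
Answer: -290/16000241 ≈ -1.8125e-5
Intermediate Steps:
L(N, d) = d/290 (L(N, d) = d*(1/290) = d/290)
1/(-55173 + L(283, -71)) = 1/(-55173 + (1/290)*(-71)) = 1/(-55173 - 71/290) = 1/(-16000241/290) = -290/16000241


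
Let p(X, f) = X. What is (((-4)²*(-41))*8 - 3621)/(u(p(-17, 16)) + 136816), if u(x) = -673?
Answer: -1267/19449 ≈ -0.065145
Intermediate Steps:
(((-4)²*(-41))*8 - 3621)/(u(p(-17, 16)) + 136816) = (((-4)²*(-41))*8 - 3621)/(-673 + 136816) = ((16*(-41))*8 - 3621)/136143 = (-656*8 - 3621)*(1/136143) = (-5248 - 3621)*(1/136143) = -8869*1/136143 = -1267/19449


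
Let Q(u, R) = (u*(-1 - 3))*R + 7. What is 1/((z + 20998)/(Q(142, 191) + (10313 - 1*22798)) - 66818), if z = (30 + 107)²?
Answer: -120966/8082745955 ≈ -1.4966e-5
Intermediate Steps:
z = 18769 (z = 137² = 18769)
Q(u, R) = 7 - 4*R*u (Q(u, R) = (u*(-4))*R + 7 = (-4*u)*R + 7 = -4*R*u + 7 = 7 - 4*R*u)
1/((z + 20998)/(Q(142, 191) + (10313 - 1*22798)) - 66818) = 1/((18769 + 20998)/((7 - 4*191*142) + (10313 - 1*22798)) - 66818) = 1/(39767/((7 - 108488) + (10313 - 22798)) - 66818) = 1/(39767/(-108481 - 12485) - 66818) = 1/(39767/(-120966) - 66818) = 1/(39767*(-1/120966) - 66818) = 1/(-39767/120966 - 66818) = 1/(-8082745955/120966) = -120966/8082745955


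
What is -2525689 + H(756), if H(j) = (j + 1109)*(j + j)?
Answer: 294191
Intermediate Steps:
H(j) = 2*j*(1109 + j) (H(j) = (1109 + j)*(2*j) = 2*j*(1109 + j))
-2525689 + H(756) = -2525689 + 2*756*(1109 + 756) = -2525689 + 2*756*1865 = -2525689 + 2819880 = 294191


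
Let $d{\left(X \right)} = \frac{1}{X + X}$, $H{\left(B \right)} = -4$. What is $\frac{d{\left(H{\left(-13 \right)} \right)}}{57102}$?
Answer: $- \frac{1}{456816} \approx -2.1891 \cdot 10^{-6}$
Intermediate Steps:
$d{\left(X \right)} = \frac{1}{2 X}$
$\frac{d{\left(H{\left(-13 \right)} \right)}}{57102} = \frac{\frac{1}{2} \frac{1}{-4}}{57102} = \frac{1}{2} \left(- \frac{1}{4}\right) \frac{1}{57102} = \left(- \frac{1}{8}\right) \frac{1}{57102} = - \frac{1}{456816}$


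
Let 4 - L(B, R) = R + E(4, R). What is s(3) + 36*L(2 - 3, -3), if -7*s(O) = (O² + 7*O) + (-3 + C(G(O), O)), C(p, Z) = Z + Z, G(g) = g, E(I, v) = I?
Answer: 723/7 ≈ 103.29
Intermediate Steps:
C(p, Z) = 2*Z
L(B, R) = -R (L(B, R) = 4 - (R + 4) = 4 - (4 + R) = 4 + (-4 - R) = -R)
s(O) = 3/7 - 9*O/7 - O²/7 (s(O) = -((O² + 7*O) + (-3 + 2*O))/7 = -(-3 + O² + 9*O)/7 = 3/7 - 9*O/7 - O²/7)
s(3) + 36*L(2 - 3, -3) = (3/7 - 9/7*3 - ⅐*3²) + 36*(-1*(-3)) = (3/7 - 27/7 - ⅐*9) + 36*3 = (3/7 - 27/7 - 9/7) + 108 = -33/7 + 108 = 723/7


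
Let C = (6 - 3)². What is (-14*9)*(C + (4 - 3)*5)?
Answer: -1764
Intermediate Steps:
C = 9 (C = 3² = 9)
(-14*9)*(C + (4 - 3)*5) = (-14*9)*(9 + (4 - 3)*5) = -126*(9 + 1*5) = -126*(9 + 5) = -126*14 = -1764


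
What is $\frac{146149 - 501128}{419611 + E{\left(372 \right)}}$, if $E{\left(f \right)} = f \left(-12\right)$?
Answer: $- \frac{354979}{415147} \approx -0.85507$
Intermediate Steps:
$E{\left(f \right)} = - 12 f$
$\frac{146149 - 501128}{419611 + E{\left(372 \right)}} = \frac{146149 - 501128}{419611 - 4464} = - \frac{354979}{419611 - 4464} = - \frac{354979}{415147}$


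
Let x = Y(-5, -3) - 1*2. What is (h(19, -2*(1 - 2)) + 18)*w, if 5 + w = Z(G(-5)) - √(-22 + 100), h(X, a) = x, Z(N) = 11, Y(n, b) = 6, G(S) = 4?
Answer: 132 - 22*√78 ≈ -62.299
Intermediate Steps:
x = 4 (x = 6 - 1*2 = 6 - 2 = 4)
h(X, a) = 4
w = 6 - √78 (w = -5 + (11 - √(-22 + 100)) = -5 + (11 - √78) = 6 - √78 ≈ -2.8318)
(h(19, -2*(1 - 2)) + 18)*w = (4 + 18)*(6 - √78) = 22*(6 - √78) = 132 - 22*√78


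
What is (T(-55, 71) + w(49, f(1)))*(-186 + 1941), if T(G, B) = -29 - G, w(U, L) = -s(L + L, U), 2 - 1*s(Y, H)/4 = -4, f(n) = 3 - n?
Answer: 3510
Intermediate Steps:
s(Y, H) = 24 (s(Y, H) = 8 - 4*(-4) = 8 + 16 = 24)
w(U, L) = -24 (w(U, L) = -1*24 = -24)
(T(-55, 71) + w(49, f(1)))*(-186 + 1941) = ((-29 - 1*(-55)) - 24)*(-186 + 1941) = ((-29 + 55) - 24)*1755 = (26 - 24)*1755 = 2*1755 = 3510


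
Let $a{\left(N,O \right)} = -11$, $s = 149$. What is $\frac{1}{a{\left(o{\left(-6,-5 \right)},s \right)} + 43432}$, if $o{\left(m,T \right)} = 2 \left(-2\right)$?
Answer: $\frac{1}{43421} \approx 2.303 \cdot 10^{-5}$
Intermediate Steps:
$o{\left(m,T \right)} = -4$
$\frac{1}{a{\left(o{\left(-6,-5 \right)},s \right)} + 43432} = \frac{1}{-11 + 43432} = \frac{1}{43421}$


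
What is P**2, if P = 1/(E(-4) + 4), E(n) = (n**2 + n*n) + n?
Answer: 1/1024 ≈ 0.00097656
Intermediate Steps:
E(n) = n + 2*n**2 (E(n) = (n**2 + n**2) + n = 2*n**2 + n = n + 2*n**2)
P = 1/32 (P = 1/(-4*(1 + 2*(-4)) + 4) = 1/(-4*(1 - 8) + 4) = 1/(-4*(-7) + 4) = 1/(28 + 4) = 1/32 ≈ 0.031250)
P**2 = (1/32)**2 = 1/1024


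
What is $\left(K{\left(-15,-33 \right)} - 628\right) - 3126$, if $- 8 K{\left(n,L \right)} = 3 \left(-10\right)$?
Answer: $- \frac{15001}{4} \approx -3750.3$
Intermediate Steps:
$K{\left(n,L \right)} = \frac{15}{4}$ ($K{\left(n,L \right)} = - \frac{3 \left(-10\right)}{8} = \left(- \frac{1}{8}\right) \left(-30\right) = \frac{15}{4}$)
$\left(K{\left(-15,-33 \right)} - 628\right) - 3126 = \left(\frac{15}{4} - 628\right) - 3126 = - \frac{2497}{4} - 3126 = - \frac{15001}{4}$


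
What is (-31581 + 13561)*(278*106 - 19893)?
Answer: -172541500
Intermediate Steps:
(-31581 + 13561)*(278*106 - 19893) = -18020*(29468 - 19893) = -18020*9575 = -172541500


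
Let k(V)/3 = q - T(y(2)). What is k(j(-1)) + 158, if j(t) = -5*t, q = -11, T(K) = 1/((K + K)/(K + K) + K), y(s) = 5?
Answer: 249/2 ≈ 124.50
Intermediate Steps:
T(K) = 1/(1 + K) (T(K) = 1/((2*K)/((2*K)) + K) = 1/((2*K)*(1/(2*K)) + K) = 1/(1 + K))
k(V) = -67/2 (k(V) = 3*(-11 - 1/(1 + 5)) = 3*(-11 - 1/6) = 3*(-11 - 1*⅙) = 3*(-11 - ⅙) = 3*(-67/6) = -67/2)
k(j(-1)) + 158 = -67/2 + 158 = 249/2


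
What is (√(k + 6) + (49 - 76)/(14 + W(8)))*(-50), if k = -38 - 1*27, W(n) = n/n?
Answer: 90 - 50*I*√59 ≈ 90.0 - 384.06*I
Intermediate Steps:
W(n) = 1
k = -65 (k = -38 - 27 = -65)
(√(k + 6) + (49 - 76)/(14 + W(8)))*(-50) = (√(-65 + 6) + (49 - 76)/(14 + 1))*(-50) = (√(-59) - 27/15)*(-50) = (I*√59 - 27*1/15)*(-50) = (I*√59 - 9/5)*(-50) = (-9/5 + I*√59)*(-50) = 90 - 50*I*√59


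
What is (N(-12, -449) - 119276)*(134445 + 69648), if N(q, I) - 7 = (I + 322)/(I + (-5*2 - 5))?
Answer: -11294647240077/464 ≈ -2.4342e+10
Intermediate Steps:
N(q, I) = 7 + (322 + I)/(-15 + I) (N(q, I) = 7 + (I + 322)/(I + (-5*2 - 5)) = 7 + (322 + I)/(I + (-10 - 5)) = 7 + (322 + I)/(I - 15) = 7 + (322 + I)/(-15 + I))
(N(-12, -449) - 119276)*(134445 + 69648) = ((217 + 8*(-449))/(-15 - 449) - 119276)*(134445 + 69648) = ((217 - 3592)/(-464) - 119276)*204093 = (-1/464*(-3375) - 119276)*204093 = (3375/464 - 119276)*204093 = -55340689/464*204093 = -11294647240077/464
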